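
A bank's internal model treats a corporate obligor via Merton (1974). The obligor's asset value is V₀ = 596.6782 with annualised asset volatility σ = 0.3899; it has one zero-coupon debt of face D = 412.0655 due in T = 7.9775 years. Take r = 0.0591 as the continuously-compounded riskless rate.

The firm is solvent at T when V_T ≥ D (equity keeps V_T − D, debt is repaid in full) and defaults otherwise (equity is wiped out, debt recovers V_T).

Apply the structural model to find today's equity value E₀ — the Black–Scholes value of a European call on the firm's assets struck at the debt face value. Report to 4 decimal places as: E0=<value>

E0=390.0933

With assets at 596.6782 and a single debt payment of 412.0655 at 7.9775 years:
d₁ = [ln(V₀/D) + (r + σ²/2)T] / (σ√T)
   = [ln(596.6782/412.0655) + (0.0591 + 0.5·0.3899²)·7.9775] / (0.3899·√7.9775)
   = [0.370196 + 1.077848] / 1.101252 = 1.314907
d₂ = d₁ − σ√T = 1.314907 − 1.101252 = 0.213655
N(d₁) = 0.905729,  N(d₂) = 0.584592,  e^(−rT) = 0.624084
E₀ = V₀·N(d₁) − D·e^(−rT)·N(d₂)
   = 596.6782·0.905729 − 412.0655·0.624084·0.584592 = 390.093272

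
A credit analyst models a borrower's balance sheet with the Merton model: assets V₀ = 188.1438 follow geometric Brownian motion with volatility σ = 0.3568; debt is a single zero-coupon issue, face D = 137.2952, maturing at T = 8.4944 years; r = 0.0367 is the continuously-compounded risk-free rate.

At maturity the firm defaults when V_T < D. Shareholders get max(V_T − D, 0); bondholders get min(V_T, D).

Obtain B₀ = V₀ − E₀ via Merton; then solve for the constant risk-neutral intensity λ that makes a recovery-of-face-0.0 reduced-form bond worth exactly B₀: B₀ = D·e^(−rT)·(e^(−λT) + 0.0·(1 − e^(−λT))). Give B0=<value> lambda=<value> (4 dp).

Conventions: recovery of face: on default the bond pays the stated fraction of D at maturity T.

B0=78.1843 lambda=0.0296

With assets at 188.1438 and a single debt payment of 137.2952 at 8.4944 years:
d₁ = [ln(V₀/D) + (r + σ²/2)T] / (σ√T)
   = [ln(188.1438/137.2952) + (0.0367 + 0.5·0.3568²)·8.4944] / (0.3568·√8.4944)
   = [0.315073 + 0.852440] / 1.039899 = 1.122717
d₂ = d₁ − σ√T = 1.122717 − 1.039899 = 0.082818
N(d₁) = 0.869221,  N(d₂) = 0.533002,  e^(−rT) = 0.732169
E₀ = V₀·N(d₁) − D·e^(−rT)·N(d₂)
   = 188.1438·0.869221 − 137.2952·0.732169·0.533002 = 109.959502
B₀ = V₀ − E₀ = 188.1438 − 109.959502 = 78.184298
e^(−λT) = (B₀·e^(rT)/D − 0)/(1 − 0) = (78.1843·1.365806/137.2952 − 0)/1 = 0.77777343
λ = −ln(0.77777343)/8.4944 = 0.029587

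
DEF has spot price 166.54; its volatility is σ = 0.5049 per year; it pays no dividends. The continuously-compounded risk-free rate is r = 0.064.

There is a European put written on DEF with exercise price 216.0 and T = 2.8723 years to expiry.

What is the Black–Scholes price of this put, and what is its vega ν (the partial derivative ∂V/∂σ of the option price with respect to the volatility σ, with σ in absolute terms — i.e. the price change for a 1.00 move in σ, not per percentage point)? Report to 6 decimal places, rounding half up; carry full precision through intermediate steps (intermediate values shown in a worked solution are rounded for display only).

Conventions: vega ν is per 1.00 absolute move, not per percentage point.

σ√T = 0.5049·√2.8723 = 0.855698
d₁ = (ln(S/K) + (r+σ²/2)T) / (σ√T) = (ln(166.54/216.0) + (0.064+0.5049²/2)·2.8723) / 0.855698 = (-0.260043 + 0.549936) / 0.855698 = 0.338780
d₂ = d₁ − σ√T = 0.338780 − 0.855698 = -0.516917
e^{−rT} = 0.832080
N(−d₁) = 0.367388,  N(−d₂) = 0.697393
Put price V = K·e^{−rT}·N(−d₂) − S·N(−d₁) = 125.341884 − 61.184737 = 64.157148
φ(d₁) = (1/√(2π))·e^{−d₁²/2} = 0.376693
ν = S·φ(d₁)·√T = 106.321498

price = 64.157148
ν = 106.321498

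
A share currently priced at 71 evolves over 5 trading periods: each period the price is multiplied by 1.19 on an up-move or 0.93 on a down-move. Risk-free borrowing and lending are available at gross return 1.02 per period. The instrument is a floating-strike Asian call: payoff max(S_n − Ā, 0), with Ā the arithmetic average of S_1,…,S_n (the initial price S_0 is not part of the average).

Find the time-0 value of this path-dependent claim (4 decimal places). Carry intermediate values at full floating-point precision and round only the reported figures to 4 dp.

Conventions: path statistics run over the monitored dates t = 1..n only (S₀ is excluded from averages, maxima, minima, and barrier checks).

price = 5.1340

With p* = (R−d)/(u−d) = 0.3462, sum probability × payoff across the paths and divide by R^5.
Enumerate all 2^5 = 32 price paths (U = up ×1.19, D = down ×0.93); each path with k up-moves has probability p*^k·(1−p*)^(5−k).
DDDDD: Ā=57.4106, payoff=0.0000, prob=0.119503
UDDDD: Ā=73.4608, payoff=0.0000, prob=0.063266
DUDDD: Ā=69.7688, payoff=0.0000, prob=0.063266
UUDDD: Ā=89.2741, payoff=0.0000, prob=0.033494
DDUDD: Ā=66.3353, payoff=0.0000, prob=0.063266
UDUDD: Ā=84.8806, payoff=0.0000, prob=0.033494
DUUDD: Ā=81.1886, payoff=0.0000, prob=0.033494
UUUDD: Ā=103.8865, payoff=0.0000, prob=0.017732
DDDUD: Ā=63.1421, payoff=0.0609, prob=0.063266
UDDUD: Ā=80.7947, payoff=0.0779, prob=0.033494
DUDUD: Ā=77.1027, payoff=3.7699, prob=0.033494
UUDUD: Ā=98.6583, payoff=4.8238, prob=0.017732
DDUUD: Ā=73.6691, payoff=7.2034, prob=0.033494
UDUUD: Ā=94.2648, payoff=9.2173, prob=0.017732
DUUUD: Ā=90.5728, payoff=12.9093, prob=0.017732
UUUUD: Ā=115.8942, payoff=16.5183, prob=0.009388
DDDDU: Ā=60.1724, payoff=3.0305, prob=0.063266
UDDDU: Ā=76.9948, payoff=3.8778, prob=0.033494
DUDDU: Ā=73.3028, payoff=7.5698, prob=0.033494
UUDDU: Ā=93.7960, payoff=9.6861, prob=0.017732
DDUDU: Ā=69.8692, payoff=11.0034, prob=0.033494
UDUDU: Ā=89.4025, payoff=14.0796, prob=0.017732
DUUDU: Ā=85.7105, payoff=17.7716, prob=0.017732
UUUDU: Ā=109.6726, payoff=22.7400, prob=0.009388
DDDUU: Ā=66.6760, payoff=14.1966, prob=0.033494
UDDUU: Ā=85.3166, payoff=18.1655, prob=0.017732
DUDUU: Ā=81.6246, payoff=21.8575, prob=0.017732
UUDUU: Ā=104.4444, payoff=27.9682, prob=0.009388
DDUUU: Ā=78.1910, payoff=25.2911, prob=0.017732
UDUUU: Ā=100.0509, payoff=32.3617, prob=0.009388
DUUUU: Ā=96.3589, payoff=36.0537, prob=0.009388
UUUUU: Ā=123.2979, payoff=46.1332, prob=0.004970
Price = Σ prob·payoff / R^5 = 5.668390 / 1.104081 = 5.1340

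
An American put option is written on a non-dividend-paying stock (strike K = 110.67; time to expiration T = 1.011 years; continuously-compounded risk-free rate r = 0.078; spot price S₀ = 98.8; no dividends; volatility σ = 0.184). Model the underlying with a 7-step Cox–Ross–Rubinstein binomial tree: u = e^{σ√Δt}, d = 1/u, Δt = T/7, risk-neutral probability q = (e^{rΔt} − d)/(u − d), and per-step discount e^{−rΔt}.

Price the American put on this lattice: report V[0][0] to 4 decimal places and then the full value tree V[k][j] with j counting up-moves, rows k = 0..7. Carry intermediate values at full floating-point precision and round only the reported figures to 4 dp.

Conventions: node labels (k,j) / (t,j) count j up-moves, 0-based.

Δt=0.14443  u=1.07243  d=0.93246  q=0.56347  discount=0.98880
step 7 (expiry): payoffs max(K−S,0) = 50.1115 41.0214 30.5667 18.5428 4.7139 0.0000 0.0000 0.0000
k=6: (k=6,j=0): S=64.9447, K−S=45.7253, hold=44.4856 ⇒ V=45.7253 exercise | (k=6,j=1): S=74.6933, K−S=35.9767, hold=34.7370 ⇒ V=35.9767 exercise | (k=6,j=2): S=85.9051, K−S=24.7649, hold=23.5251 ⇒ V=24.7649 exercise | (k=6,j=3): S=98.8000, K−S=11.8700, hold=10.6303 ⇒ V=11.8700 exercise | (k=6,j=4): S=113.6304, K−S=0.0000, hold=2.0347 ⇒ V=2.0347 continue | (k=6,j=5): S=130.6870, K−S=0.0000, hold=0.0000 ⇒ V=0.0000 continue | (k=6,j=6): S=150.3039, K−S=0.0000, hold=0.0000 ⇒ V=0.0000 continue
k=5: (k=5,j=0): S=69.6486, K−S=41.0214, hold=39.7816 ⇒ V=41.0214 exercise | (k=5,j=1): S=80.1033, K−S=30.5667, hold=29.3270 ⇒ V=30.5667 exercise | (k=5,j=2): S=92.1272, K−S=18.5428, hold=17.3030 ⇒ V=18.5428 exercise | (k=5,j=3): S=105.9561, K−S=4.7139, hold=6.2573 ⇒ V=6.2573 continue | (k=5,j=4): S=121.8607, K−S=0.0000, hold=0.8783 ⇒ V=0.8783 continue | (k=5,j=5): S=140.1527, K−S=0.0000, hold=0.0000 ⇒ V=0.0000 continue
k=4: (k=4,j=0): S=74.6933, K−S=35.9767, hold=34.7370 ⇒ V=35.9767 exercise | (k=4,j=1): S=85.9051, K−S=24.7649, hold=23.5251 ⇒ V=24.7649 exercise | (k=4,j=2): S=98.8000, K−S=11.8700, hold=11.4901 ⇒ V=11.8700 exercise | (k=4,j=3): S=113.6304, K−S=0.0000, hold=3.1903 ⇒ V=3.1903 continue | (k=4,j=4): S=130.6870, K−S=0.0000, hold=0.3791 ⇒ V=0.3791 continue
k=3: (k=3,j=0): S=80.1033, K−S=30.5667, hold=29.3270 ⇒ V=30.5667 exercise | (k=3,j=1): S=92.1272, K−S=18.5428, hold=17.3030 ⇒ V=18.5428 exercise | (k=3,j=2): S=105.9561, K−S=4.7139, hold=6.9011 ⇒ V=6.9011 continue | (k=3,j=3): S=121.8607, K−S=0.0000, hold=1.5883 ⇒ V=1.5883 continue
k=2: (k=2,j=0): S=85.9051, K−S=24.7649, hold=23.5251 ⇒ V=24.7649 exercise | (k=2,j=1): S=98.8000, K−S=11.8700, hold=11.8488 ⇒ V=11.8700 exercise | (k=2,j=2): S=113.6304, K−S=0.0000, hold=3.8637 ⇒ V=3.8637 continue
k=1: (k=1,j=0): S=92.1272, K−S=18.5428, hold=17.3030 ⇒ V=18.5428 exercise | (k=1,j=1): S=105.9561, K−S=4.7139, hold=7.2763 ⇒ V=7.2763 continue
k=0: (k=0,j=0): S=98.8000, K−S=11.8700, hold=12.0579 ⇒ V=12.0579 continue

price = 12.0579
tree:
12.0579
18.5428 7.2763
24.7649 11.8700 3.8637
30.5667 18.5428 6.9011 1.5883
35.9767 24.7649 11.8700 3.1903 0.3791
41.0214 30.5667 18.5428 6.2573 0.8783 0.0000
45.7253 35.9767 24.7649 11.8700 2.0347 0.0000 0.0000
50.1115 41.0214 30.5667 18.5428 4.7139 0.0000 0.0000 0.0000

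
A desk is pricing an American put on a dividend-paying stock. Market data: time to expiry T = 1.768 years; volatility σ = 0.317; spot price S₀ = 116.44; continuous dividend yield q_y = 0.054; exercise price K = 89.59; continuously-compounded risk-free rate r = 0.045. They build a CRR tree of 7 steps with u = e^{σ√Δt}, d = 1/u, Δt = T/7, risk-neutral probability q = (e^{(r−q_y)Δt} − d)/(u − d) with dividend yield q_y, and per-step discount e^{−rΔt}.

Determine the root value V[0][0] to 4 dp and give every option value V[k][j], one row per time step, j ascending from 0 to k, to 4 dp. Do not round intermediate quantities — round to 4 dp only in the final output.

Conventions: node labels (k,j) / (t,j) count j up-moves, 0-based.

Δt=0.25257, u=1.17271, d=0.85273, q=0.45316, disc=e^(-rΔt)=0.98870
k=7 terminal: V=max(K-S,0) → 51.4149 37.0901 17.3902 0.0000 0.0000 0.0000 0.0000 0.0000
k=6: j=0 S=44.7682 intr=44.8218 cont=44.4158 V=44.8218[EX]; j=1 S=61.5669 intr=28.0231 cont=27.8446 V=28.0231[EX]; j=2 S=84.6690 intr=4.9210 cont=9.4022 V=9.4022[hold]; j=3 S=116.4400 intr=0.0000 cont=0.0000 V=0.0000[hold]; j=4 S=160.1326 intr=0.0000 cont=0.0000 V=0.0000[hold]; j=5 S=220.2203 intr=0.0000 cont=0.0000 V=0.0000[hold]; j=6 S=302.8551 intr=0.0000 cont=0.0000 V=0.0000[hold]
k=5: j=0 S=52.4999 intr=37.0901 cont=36.7888 V=37.0901[EX]; j=1 S=72.1998 intr=17.3902 cont=19.3635 V=19.3635[hold]; j=2 S=99.2918 intr=0.0000 cont=5.0834 V=5.0834[hold]; j=3 S=136.5498 intr=0.0000 cont=0.0000 V=0.0000[hold]; j=4 S=187.7883 intr=0.0000 cont=0.0000 V=0.0000[hold]; j=5 S=258.2534 intr=0.0000 cont=0.0000 V=0.0000[hold]
k=4: j=0 S=61.5669 intr=28.0231 cont=28.7288 V=28.7288[hold]; j=1 S=84.6690 intr=4.9210 cont=12.7467 V=12.7467[hold]; j=2 S=116.4400 intr=0.0000 cont=2.7484 V=2.7484[hold]; j=3 S=160.1326 intr=0.0000 cont=0.0000 V=0.0000[hold]; j=4 S=220.2203 intr=0.0000 cont=0.0000 V=0.0000[hold]
k=3: j=0 S=72.1998 intr=17.3902 cont=21.2435 V=21.2435[hold]; j=1 S=99.2918 intr=0.0000 cont=8.1230 V=8.1230[hold]; j=2 S=136.5498 intr=0.0000 cont=1.4859 V=1.4859[hold]; j=3 S=187.7883 intr=0.0000 cont=0.0000 V=0.0000[hold]
k=2: j=0 S=84.6690 intr=4.9210 cont=15.1249 V=15.1249[hold]; j=1 S=116.4400 intr=0.0000 cont=5.0575 V=5.0575[hold]; j=2 S=160.1326 intr=0.0000 cont=0.8034 V=0.8034[hold]
k=1: j=0 S=99.2918 intr=0.0000 cont=10.4434 V=10.4434[hold]; j=1 S=136.5498 intr=0.0000 cont=3.0944 V=3.0944[hold]
k=0: j=0 S=116.4400 intr=0.0000 cont=7.0327 V=7.0327[hold]

price = 7.0327
tree:
7.0327
10.4434 3.0944
15.1249 5.0575 0.8034
21.2435 8.1230 1.4859 0.0000
28.7288 12.7467 2.7484 0.0000 0.0000
37.0901 19.3635 5.0834 0.0000 0.0000 0.0000
44.8218 28.0231 9.4022 0.0000 0.0000 0.0000 0.0000
51.4149 37.0901 17.3902 0.0000 0.0000 0.0000 0.0000 0.0000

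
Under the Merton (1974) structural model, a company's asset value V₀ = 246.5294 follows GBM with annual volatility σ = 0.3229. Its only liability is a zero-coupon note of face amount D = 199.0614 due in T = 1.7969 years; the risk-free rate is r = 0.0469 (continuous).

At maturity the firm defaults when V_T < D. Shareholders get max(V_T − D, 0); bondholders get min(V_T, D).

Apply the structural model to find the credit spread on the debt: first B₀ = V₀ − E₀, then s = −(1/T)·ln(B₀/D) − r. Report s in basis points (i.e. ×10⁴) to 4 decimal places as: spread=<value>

Apply the equity-as-call identities (strike 199.0614, horizon 1.7969 years):
d₁ = [ln(V₀/D) + (r + σ²/2)T] / (σ√T)
   = [ln(246.5294/199.0614) + (0.0469 + 0.5·0.3229²)·1.7969] / (0.3229·√1.7969)
   = [0.213868 + 0.177951] / 0.432843 = 0.905223
d₂ = d₁ − σ√T = 0.905223 − 0.432843 = 0.472380
N(d₁) = 0.817326,  N(d₂) = 0.681672,  e^(−rT) = 0.919179
E₀ = V₀·N(d₁) − D·e^(−rT)·N(d₂)
   = 246.5294·0.817326 − 199.0614·0.919179·0.681672 = 76.767331
B₀ = V₀ − E₀ = 246.5294 − 76.767331 = 169.762069
spread = −(1/T)·ln(B₀/D) − r = −(1/1.7969)·ln(169.762069/199.0614) − 0.0469 = 0.04170563
in basis points: 0.04170563 × 10⁴ = 417.0563 bp

spread=417.0563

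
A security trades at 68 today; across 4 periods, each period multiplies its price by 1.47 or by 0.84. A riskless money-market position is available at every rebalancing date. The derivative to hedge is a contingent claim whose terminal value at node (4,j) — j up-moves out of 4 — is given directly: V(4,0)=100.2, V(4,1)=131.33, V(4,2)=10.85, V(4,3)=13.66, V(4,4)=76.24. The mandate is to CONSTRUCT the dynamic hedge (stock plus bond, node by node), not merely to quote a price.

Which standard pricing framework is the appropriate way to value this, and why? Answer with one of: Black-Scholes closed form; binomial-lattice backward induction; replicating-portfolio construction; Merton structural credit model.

Key observation: the deliverable is the dynamic trading strategy on the 4-step tree (spot 68, moves 1.47 and 0.84), so the valuation must go through the node-by-node replicating-portfolio solve.

framework: replicating-portfolio construction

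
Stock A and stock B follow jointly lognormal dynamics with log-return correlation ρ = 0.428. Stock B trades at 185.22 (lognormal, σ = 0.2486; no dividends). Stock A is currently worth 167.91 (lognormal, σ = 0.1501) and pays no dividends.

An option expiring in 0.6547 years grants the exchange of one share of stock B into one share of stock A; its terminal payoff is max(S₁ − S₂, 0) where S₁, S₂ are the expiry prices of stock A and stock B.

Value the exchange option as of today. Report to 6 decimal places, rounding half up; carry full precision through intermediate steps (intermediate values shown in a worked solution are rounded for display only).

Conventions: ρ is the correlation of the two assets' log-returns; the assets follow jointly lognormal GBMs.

exchange price = 6.151543

σ_eff = √(σ₁² + σ₂² − 2ρσ₁σ₂) = √(0.1501² + 0.2486² − 2·0.428·0.1501·0.2486) = 0.228890
d₁ = (ln(S₁/S₂) + (q₂ − q₁ + σ_eff²/2)T) / (σ_eff√T) = (ln(167.91/185.22) + (0.0 − 0.0 + 0.026195)·0.6547) / 0.185203 = -0.437176
d₂ = d₁ − σ_eff√T = -0.437176 − 0.185203 = -0.622379
N(d₁) = 0.330992,  N(d₂) = 0.266846
V = S₁·e^{−q₁T}·N(d₁) − S₂·e^{−q₂T}·N(d₂) = 55.576839 − 49.425296 = 6.151543
Key observation: r never enters — measured in units of stock B, the claim is a call on S₁/S₂ struck at 1, so only the dividend yields and σ_eff matter.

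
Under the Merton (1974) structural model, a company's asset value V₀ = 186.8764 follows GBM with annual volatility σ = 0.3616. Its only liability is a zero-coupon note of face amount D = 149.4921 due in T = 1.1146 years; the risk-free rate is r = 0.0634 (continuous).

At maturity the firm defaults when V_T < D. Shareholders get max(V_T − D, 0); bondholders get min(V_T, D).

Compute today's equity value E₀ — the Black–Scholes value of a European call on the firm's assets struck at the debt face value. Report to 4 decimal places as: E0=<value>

E0=55.3077

Apply the equity-as-call identities (strike 149.4921, horizon 1.1146 years):
d₁ = [ln(V₀/D) + (r + σ²/2)T] / (σ√T)
   = [ln(186.8764/149.4921) + (0.0634 + 0.5·0.3616²)·1.1146] / (0.3616·√1.1146)
   = [0.223204 + 0.143535] / 0.381758 = 0.960659
d₂ = d₁ − σ√T = 0.960659 − 0.381758 = 0.578901
N(d₁) = 0.831638,  N(d₂) = 0.718672,  e^(−rT) = 0.931773
E₀ = V₀·N(d₁) − D·e^(−rT)·N(d₂)
   = 186.8764·0.831638 − 149.4921·0.931773·0.718672 = 55.307731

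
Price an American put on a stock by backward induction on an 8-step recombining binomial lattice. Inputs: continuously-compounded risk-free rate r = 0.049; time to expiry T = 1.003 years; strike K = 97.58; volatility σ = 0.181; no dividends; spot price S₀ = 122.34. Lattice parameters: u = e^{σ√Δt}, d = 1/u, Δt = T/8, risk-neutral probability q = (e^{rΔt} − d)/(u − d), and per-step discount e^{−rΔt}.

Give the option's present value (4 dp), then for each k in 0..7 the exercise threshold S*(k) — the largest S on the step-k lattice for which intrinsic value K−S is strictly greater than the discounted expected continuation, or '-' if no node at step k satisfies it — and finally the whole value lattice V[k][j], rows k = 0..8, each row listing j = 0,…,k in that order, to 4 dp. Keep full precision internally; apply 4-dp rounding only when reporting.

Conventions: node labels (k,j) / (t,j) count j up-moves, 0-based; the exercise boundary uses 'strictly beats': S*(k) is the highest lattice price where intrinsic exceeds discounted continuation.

params: Δt=0.12537 u=1.06619 d=0.93792 q=0.53203 e^(-rΔt)=0.99388
t_8 payoffs: 24.3144 14.2949 2.9052 0.0000 0.0000 0.0000 0.0000 0.0000 0.0000
t_7: node(7,0) S=78.1149 payoff=19.4651 vs cont=18.8675 → 19.4651 [stop]  node(7,1) S=88.7975 payoff=8.7825 vs cont=8.1849 → 8.7825 [stop]  node(7,2) S=100.9411 payoff=0.0000 vs cont=1.3512 → 1.3512 [wait]  node(7,3) S=114.7453 payoff=0.0000 vs cont=0.0000 → 0.0000 [wait]  node(7,4) S=130.4374 payoff=0.0000 vs cont=0.0000 → 0.0000 [wait]  node(7,5) S=148.2754 payoff=0.0000 vs cont=0.0000 → 0.0000 [wait]  node(7,6) S=168.5529 payoff=0.0000 vs cont=0.0000 → 0.0000 [wait]  node(7,7) S=191.6034 payoff=0.0000 vs cont=0.0000 → 0.0000 [wait]  ⇒ S*(7)=88.7975
t_6: node(6,0) S=83.2851 payoff=14.2949 vs cont=13.6973 → 14.2949 [stop]  node(6,1) S=94.6748 payoff=2.9052 vs cont=4.7993 → 4.7993 [wait]  node(6,2) S=107.6221 payoff=0.0000 vs cont=0.6285 → 0.6285 [wait]  node(6,3) S=122.3400 payoff=0.0000 vs cont=0.0000 → 0.0000 [wait]  node(6,4) S=139.0707 payoff=0.0000 vs cont=0.0000 → 0.0000 [wait]  node(6,5) S=158.0894 payoff=0.0000 vs cont=0.0000 → 0.0000 [wait]  node(6,6) S=179.7089 payoff=0.0000 vs cont=0.0000 → 0.0000 [wait]  ⇒ S*(6)=83.2851
t_5: node(5,0) S=88.7975 payoff=8.7825 vs cont=9.1864 → 9.1864 [wait]  node(5,1) S=100.9411 payoff=0.0000 vs cont=2.5645 → 2.5645 [wait]  node(5,2) S=114.7453 payoff=0.0000 vs cont=0.2923 → 0.2923 [wait]  node(5,3) S=130.4374 payoff=0.0000 vs cont=0.0000 → 0.0000 [wait]  node(5,4) S=148.2754 payoff=0.0000 vs cont=0.0000 → 0.0000 [wait]  node(5,5) S=168.5529 payoff=0.0000 vs cont=0.0000 → 0.0000 [wait]  ⇒ S*(5)=-
t_4: node(4,0) S=94.6748 payoff=2.9052 vs cont=5.6287 → 5.6287 [wait]  node(4,1) S=107.6221 payoff=0.0000 vs cont=1.3473 → 1.3473 [wait]  node(4,2) S=122.3400 payoff=0.0000 vs cont=0.1360 → 0.1360 [wait]  node(4,3) S=139.0707 payoff=0.0000 vs cont=0.0000 → 0.0000 [wait]  node(4,4) S=158.0894 payoff=0.0000 vs cont=0.0000 → 0.0000 [wait]  ⇒ S*(4)=-
t_3: node(3,0) S=100.9411 payoff=0.0000 vs cont=3.3304 → 3.3304 [wait]  node(3,1) S=114.7453 payoff=0.0000 vs cont=0.6985 → 0.6985 [wait]  node(3,2) S=130.4374 payoff=0.0000 vs cont=0.0632 → 0.0632 [wait]  node(3,3) S=148.2754 payoff=0.0000 vs cont=0.0000 → 0.0000 [wait]  ⇒ S*(3)=-
t_2: node(2,0) S=107.6221 payoff=0.0000 vs cont=1.9183 → 1.9183 [wait]  node(2,1) S=122.3400 payoff=0.0000 vs cont=0.3583 → 0.3583 [wait]  node(2,2) S=139.0707 payoff=0.0000 vs cont=0.0294 → 0.0294 [wait]  ⇒ S*(2)=-
t_1: node(1,0) S=114.7453 payoff=0.0000 vs cont=1.0817 → 1.0817 [wait]  node(1,1) S=130.4374 payoff=0.0000 vs cont=0.1822 → 0.1822 [wait]  ⇒ S*(1)=-
t_0: node(0,0) S=122.3400 payoff=0.0000 vs cont=0.5995 → 0.5995 [wait]  ⇒ S*(0)=-

price = 0.5995
boundary = - - - - - - 83.2851 88.7975
tree:
0.5995
1.0817 0.1822
1.9183 0.3583 0.0294
3.3304 0.6985 0.0632 0.0000
5.6287 1.3473 0.1360 0.0000 0.0000
9.1864 2.5645 0.2923 0.0000 0.0000 0.0000
14.2949 4.7993 0.6285 0.0000 0.0000 0.0000 0.0000
19.4651 8.7825 1.3512 0.0000 0.0000 0.0000 0.0000 0.0000
24.3144 14.2949 2.9052 0.0000 0.0000 0.0000 0.0000 0.0000 0.0000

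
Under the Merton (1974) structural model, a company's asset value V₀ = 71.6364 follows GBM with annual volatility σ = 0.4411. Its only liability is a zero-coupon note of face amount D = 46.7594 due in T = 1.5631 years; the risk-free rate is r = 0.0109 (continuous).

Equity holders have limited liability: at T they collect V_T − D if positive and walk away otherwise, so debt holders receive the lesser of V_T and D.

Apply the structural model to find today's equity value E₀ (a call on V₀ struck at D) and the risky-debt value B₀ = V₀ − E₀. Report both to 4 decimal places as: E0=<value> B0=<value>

With assets at 71.6364 and a single debt payment of 46.7594 at 1.5631 years:
d₁ = [ln(V₀/D) + (r + σ²/2)T] / (σ√T)
   = [ln(71.6364/46.7594) + (0.0109 + 0.5·0.4411²)·1.5631] / (0.4411·√1.5631)
   = [0.426588 + 0.169103] / 0.551481 = 1.080167
d₂ = d₁ − σ√T = 1.080167 − 0.551481 = 0.528686
N(d₁) = 0.859966,  N(d₂) = 0.701488,  e^(−rT) = 0.983107
E₀ = V₀·N(d₁) − D·e^(−rT)·N(d₂)
   = 71.6364·0.859966 − 46.7594·0.983107·0.701488 = 29.357823
B₀ = V₀ − E₀ = 71.6364 − 29.357823 = 42.278577

E0=29.3578 B0=42.2786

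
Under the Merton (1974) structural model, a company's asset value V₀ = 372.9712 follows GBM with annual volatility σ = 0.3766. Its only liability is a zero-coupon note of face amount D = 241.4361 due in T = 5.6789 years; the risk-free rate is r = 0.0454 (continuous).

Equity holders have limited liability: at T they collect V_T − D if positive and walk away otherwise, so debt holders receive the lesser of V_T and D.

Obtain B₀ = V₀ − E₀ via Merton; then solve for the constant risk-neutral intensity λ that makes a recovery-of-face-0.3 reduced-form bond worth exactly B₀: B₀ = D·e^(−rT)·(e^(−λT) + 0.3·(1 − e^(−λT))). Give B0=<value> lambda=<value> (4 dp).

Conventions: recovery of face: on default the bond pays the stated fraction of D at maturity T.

B0=158.3661 lambda=0.0428

Work the structural quantities from V₀ = 372.9712 against face 241.4361:
d₁ = [ln(V₀/D) + (r + σ²/2)T] / (σ√T)
   = [ln(372.9712/241.4361) + (0.0454 + 0.5·0.3766²)·5.6789] / (0.3766·√5.6789)
   = [0.434896 + 0.660534] / 0.897454 = 1.220598
d₂ = d₁ − σ√T = 1.220598 − 0.897454 = 0.323143
N(d₁) = 0.888881,  N(d₂) = 0.626707,  e^(−rT) = 0.772733
E₀ = V₀·N(d₁) − D·e^(−rT)·N(d₂)
   = 372.9712·0.888881 − 241.4361·0.772733·0.626707 = 214.605064
B₀ = V₀ − E₀ = 372.9712 − 214.605064 = 158.366136
e^(−λT) = (B₀·e^(rT)/D − 0.3)/(1 − 0.3) = (158.3661·1.294109/241.4361 − 0.3)/0.7 = 0.78407076
λ = −ln(0.78407076)/5.6789 = 0.042835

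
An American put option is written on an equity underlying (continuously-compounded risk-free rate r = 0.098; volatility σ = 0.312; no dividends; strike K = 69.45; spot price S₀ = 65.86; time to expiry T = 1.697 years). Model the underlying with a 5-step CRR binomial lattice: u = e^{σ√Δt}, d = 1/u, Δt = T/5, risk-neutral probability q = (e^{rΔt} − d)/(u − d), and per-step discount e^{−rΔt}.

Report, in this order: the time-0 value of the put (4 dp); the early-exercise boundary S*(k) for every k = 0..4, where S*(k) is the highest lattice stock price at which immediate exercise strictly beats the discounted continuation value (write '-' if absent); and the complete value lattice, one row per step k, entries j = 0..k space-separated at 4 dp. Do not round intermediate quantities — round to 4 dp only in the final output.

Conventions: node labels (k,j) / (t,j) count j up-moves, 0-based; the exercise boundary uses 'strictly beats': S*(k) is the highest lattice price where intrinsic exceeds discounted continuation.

price = 8.5268
boundary = - 54.9139 45.7870 54.9139 45.7870
tree:
8.5268
14.5361 4.0813
23.6630 7.8425 1.2213
31.2729 14.5361 2.7884 0.0000
37.6180 23.6630 6.3665 0.0000 0.0000
42.9086 31.2729 14.5361 0.0000 0.0000 0.0000

params: Δt=0.33940 u=1.19933 d=0.83380 q=0.54721 e^(-rΔt)=0.96729
t_5 payoffs: 42.9086 31.2729 14.5361 0.0000 0.0000 0.0000
t_4: node(4,0) S=31.8320 payoff=37.6180 vs cont=35.3460 → 37.6180 [stop]  node(4,1) S=45.7870 payoff=23.6630 vs cont=21.3910 → 23.6630 [stop]  node(4,2) S=65.8600 payoff=3.5900 vs cont=6.3665 → 6.3665 [wait]  node(4,3) S=94.7329 payoff=0.0000 vs cont=0.0000 → 0.0000 [wait]  node(4,4) S=136.2637 payoff=0.0000 vs cont=0.0000 → 0.0000 [wait]  ⇒ S*(4)=45.7870
t_3: node(3,0) S=38.1771 payoff=31.2729 vs cont=29.0009 → 31.2729 [stop]  node(3,1) S=54.9139 payoff=14.5361 vs cont=13.7338 → 14.5361 [stop]  node(3,2) S=78.9880 payoff=0.0000 vs cont=2.7884 → 2.7884 [wait]  node(3,3) S=113.6163 payoff=0.0000 vs cont=0.0000 → 0.0000 [wait]  ⇒ S*(3)=54.9139
t_2: node(2,0) S=45.7870 payoff=23.6630 vs cont=21.3910 → 23.6630 [stop]  node(2,1) S=65.8600 payoff=3.5900 vs cont=7.8425 → 7.8425 [wait]  node(2,2) S=94.7329 payoff=0.0000 vs cont=1.2213 → 1.2213 [wait]  ⇒ S*(2)=45.7870
t_1: node(1,0) S=54.9139 payoff=14.5361 vs cont=14.5150 → 14.5361 [stop]  node(1,1) S=78.9880 payoff=0.0000 vs cont=4.0813 → 4.0813 [wait]  ⇒ S*(1)=54.9139
t_0: node(0,0) S=65.8600 payoff=3.5900 vs cont=8.5268 → 8.5268 [wait]  ⇒ S*(0)=-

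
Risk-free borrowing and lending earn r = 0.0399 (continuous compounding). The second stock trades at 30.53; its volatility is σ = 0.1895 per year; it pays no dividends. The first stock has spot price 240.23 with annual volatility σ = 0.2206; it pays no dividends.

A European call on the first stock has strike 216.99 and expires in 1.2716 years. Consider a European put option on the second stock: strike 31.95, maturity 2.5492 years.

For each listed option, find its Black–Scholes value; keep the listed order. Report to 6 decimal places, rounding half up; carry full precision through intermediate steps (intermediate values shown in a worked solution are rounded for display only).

price(the first stock call K=216.99) = 43.080996
price(the second stock put K=31.95) = 2.796763

[the first stock call K=216.99]
σ√T = 0.2206·√1.2716 = 0.248760
d₁ = (ln(S/K) + (r+σ²/2)T) / (σ√T) = (ln(240.23/216.99) + (0.0399+0.2206²/2)·1.2716) / 0.248760 = (0.101746 + 0.081678) / 0.248760 = 0.737350
d₂ = d₁ − σ√T = 0.737350 − 0.248760 = 0.488589
e^{−rT} = 0.950529
N(d₁) = 0.769545,  N(d₂) = 0.687434
price = S·N(d₁) − K·e^{−rT}·N(d₂) = 184.867819 − 141.786823 = 43.080996
[the second stock put K=31.95]
σ√T = 0.1895·√2.5492 = 0.302560
d₁ = (ln(S/K) + (r+σ²/2)T) / (σ√T) = (ln(30.53/31.95) + (0.0399+0.1895²/2)·2.5492) / 0.302560 = (-0.045462 + 0.147484) / 0.302560 = 0.337196
d₂ = d₁ − σ√T = 0.337196 − 0.302560 = 0.034636
e^{−rT} = 0.903289
N(−d₁) = 0.367985,  N(−d₂) = 0.486185
price = K·e^{−rT}·N(−d₂) − S·N(−d₁) = 14.031333 − 11.234570 = 2.796763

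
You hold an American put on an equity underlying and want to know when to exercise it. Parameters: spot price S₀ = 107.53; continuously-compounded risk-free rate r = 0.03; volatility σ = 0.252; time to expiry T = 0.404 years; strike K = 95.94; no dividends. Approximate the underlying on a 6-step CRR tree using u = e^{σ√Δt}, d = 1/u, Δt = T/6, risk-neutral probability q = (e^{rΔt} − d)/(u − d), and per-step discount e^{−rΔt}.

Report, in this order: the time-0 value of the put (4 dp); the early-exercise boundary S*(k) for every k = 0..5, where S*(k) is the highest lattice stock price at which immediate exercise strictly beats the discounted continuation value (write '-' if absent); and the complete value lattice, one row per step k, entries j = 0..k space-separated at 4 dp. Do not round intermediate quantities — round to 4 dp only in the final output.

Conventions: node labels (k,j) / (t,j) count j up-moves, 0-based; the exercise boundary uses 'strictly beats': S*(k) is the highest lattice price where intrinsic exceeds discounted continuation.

price = 2.0093
boundary = - - - - 82.7817 88.3758
tree:
2.0093
3.3516 0.6704
5.4671 1.2420 0.0994
8.6585 2.2865 0.1989 0.0000
13.1583 4.1776 0.3978 0.0000 0.0000
18.3982 7.5642 0.7959 0.0000 0.0000 0.0000
23.3065 13.1583 1.5921 0.0000 0.0000 0.0000 0.0000

Δt=0.06733  u=1.06758  d=0.93670  q=0.49911  discount=0.99798
step 6 (expiry): payoffs max(K−S,0) = 23.3065 13.1583 1.5921 0.0000 0.0000 0.0000 0.0000
step 5: (k=5,j=0): S=77.5418, K−S=18.3982, hold=18.2046 ⇒ V=18.3982 exercise | (k=5,j=1): S=88.3758, K−S=7.5642, hold=7.3706 ⇒ V=7.5642 exercise | (k=5,j=2): S=100.7235, K−S=0.0000, hold=0.7959 ⇒ V=0.7959 continue | (k=5,j=3): S=114.7964, K−S=0.0000, hold=0.0000 ⇒ V=0.0000 continue | (k=5,j=4): S=130.8356, K−S=0.0000, hold=0.0000 ⇒ V=0.0000 continue | (k=5,j=5): S=149.1158, K−S=0.0000, hold=0.0000 ⇒ V=0.0000 continue  boundary S*=88.3758
step 4: (k=4,j=0): S=82.7817, K−S=13.1583, hold=12.9647 ⇒ V=13.1583 exercise | (k=4,j=1): S=94.3479, K−S=1.5921, hold=4.1776 ⇒ V=4.1776 continue | (k=4,j=2): S=107.5300, K−S=0.0000, hold=0.3978 ⇒ V=0.3978 continue | (k=4,j=3): S=122.5539, K−S=0.0000, hold=0.0000 ⇒ V=0.0000 continue | (k=4,j=4): S=139.6770, K−S=0.0000, hold=0.0000 ⇒ V=0.0000 continue  boundary S*=82.7817
step 3: (k=3,j=0): S=88.3758, K−S=7.5642, hold=8.6585 ⇒ V=8.6585 continue | (k=3,j=1): S=100.7235, K−S=0.0000, hold=2.2865 ⇒ V=2.2865 continue | (k=3,j=2): S=114.7964, K−S=0.0000, hold=0.1989 ⇒ V=0.1989 continue | (k=3,j=3): S=130.8356, K−S=0.0000, hold=0.0000 ⇒ V=0.0000 continue  boundary S*=-
step 2: (k=2,j=0): S=94.3479, K−S=1.5921, hold=5.4671 ⇒ V=5.4671 continue | (k=2,j=1): S=107.5300, K−S=0.0000, hold=1.2420 ⇒ V=1.2420 continue | (k=2,j=2): S=122.5539, K−S=0.0000, hold=0.0994 ⇒ V=0.0994 continue  boundary S*=-
step 1: (k=1,j=0): S=100.7235, K−S=0.0000, hold=3.3516 ⇒ V=3.3516 continue | (k=1,j=1): S=114.7964, K−S=0.0000, hold=0.6704 ⇒ V=0.6704 continue  boundary S*=-
step 0: (k=0,j=0): S=107.5300, K−S=0.0000, hold=2.0093 ⇒ V=2.0093 continue  boundary S*=-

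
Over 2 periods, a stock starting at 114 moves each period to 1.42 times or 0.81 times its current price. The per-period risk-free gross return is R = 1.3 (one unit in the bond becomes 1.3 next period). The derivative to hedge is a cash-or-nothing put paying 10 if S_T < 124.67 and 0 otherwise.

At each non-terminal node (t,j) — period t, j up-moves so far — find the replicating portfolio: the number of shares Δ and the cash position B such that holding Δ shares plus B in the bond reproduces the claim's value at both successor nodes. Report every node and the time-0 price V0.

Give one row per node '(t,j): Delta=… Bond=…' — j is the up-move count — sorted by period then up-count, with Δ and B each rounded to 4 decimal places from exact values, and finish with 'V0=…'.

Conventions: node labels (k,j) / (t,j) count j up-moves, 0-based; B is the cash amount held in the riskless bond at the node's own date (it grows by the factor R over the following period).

Risk-neutral probability p* = (R−d)/(u−d) = (1.3−0.81)/(1.42−0.81) = 0.8033.
Terminal payoffs: V(2,0)=10.0000, V(2,1)=0.0000, V(2,2)=0.0000
  t=1,j=0: stock 92.3400 → up 131.1228 (V=0.0000), down 74.7954 (V=10.0000). Price 1.5132; hedge Δ=-0.1775, bond B=17.9067.
  t=1,j=1: stock 161.8800 → up 229.8696 (V=0.0000), down 131.1228 (V=0.0000). Price 0.0000; hedge Δ=0.0000, bond B=0.0000.
  t=0,j=0: stock 114.0000 → up 161.8800 (V=0.0000), down 92.3400 (V=1.5132). Price 0.2290; hedge Δ=-0.0218, bond B=2.7097.
Verification: the root portfolio costs Δ(0,0)·S0 + B(0,0) = 0.2290, matching V0.

(0,0): Delta=-0.0218 Bond=2.7097
(1,0): Delta=-0.1775 Bond=17.9067
(1,1): Delta=0.0000 Bond=0.0000
V0=0.2290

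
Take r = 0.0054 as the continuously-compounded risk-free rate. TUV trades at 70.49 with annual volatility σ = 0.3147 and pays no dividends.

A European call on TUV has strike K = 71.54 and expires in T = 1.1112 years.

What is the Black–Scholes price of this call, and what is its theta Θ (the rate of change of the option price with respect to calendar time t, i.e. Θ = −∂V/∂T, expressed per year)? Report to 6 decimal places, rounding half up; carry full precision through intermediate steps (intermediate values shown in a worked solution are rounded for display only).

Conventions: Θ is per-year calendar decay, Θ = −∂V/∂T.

price = 9.019506
Θ = -4.319806

σ√T = 0.3147·√1.1112 = 0.331736
d₁ = (ln(S/K) + (r+σ²/2)T) / (σ√T) = (ln(70.49/71.54) + (0.0054+0.3147²/2)·1.1112) / 0.331736 = (-0.014786 + 0.061025) / 0.331736 = 0.139385
d₂ = d₁ − σ√T = 0.139385 − 0.331736 = -0.192351
e^{−rT} = 0.994017
N(d₁) = 0.555427,  N(d₂) = 0.423734
Call price V = S·N(d₁) − K·e^{−rT}·N(d₂) = 39.152052 − 30.132546 = 9.019506
φ(d₁) = (1/√(2π))·e^{−d₁²/2} = 0.395086
Θ = −S·φ(d₁)·σ/(2√T) − r·K·e^{−rT}·N(d₂) = −4.157090 − 0.162716 = -4.319806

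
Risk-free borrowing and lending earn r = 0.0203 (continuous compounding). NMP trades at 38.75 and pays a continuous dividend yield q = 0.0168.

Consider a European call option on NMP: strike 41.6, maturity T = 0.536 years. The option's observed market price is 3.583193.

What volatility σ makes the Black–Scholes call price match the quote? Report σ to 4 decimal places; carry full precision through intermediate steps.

sigma = 0.4178

At σ = 0.4178 the Black–Scholes value reproduces the quote:
σ√T = 0.4178·√0.536 = 0.305880
d₁ = (ln(S/K) + (r−q+σ²/2)T) / (σ√T) = (ln(38.75/41.6) + (0.0203−0.0168+0.4178²/2)·0.536) / 0.305880 = (-0.070969 + 0.048657) / 0.305880 = -0.072944
d₂ = d₁ − σ√T = -0.072944 − 0.305880 = -0.378824
e^{−rT} = 0.989178
e^{−qT} = 0.991036
N(d₁) = 0.470925,  N(d₂) = 0.352409
V = S·e^{−qT}·N(d₁) − K·e^{−rT}·N(d₂) = 18.084768 − 14.501575 = 3.583193 (the quoted price), and the Black–Scholes price is strictly increasing in σ, so σ is unique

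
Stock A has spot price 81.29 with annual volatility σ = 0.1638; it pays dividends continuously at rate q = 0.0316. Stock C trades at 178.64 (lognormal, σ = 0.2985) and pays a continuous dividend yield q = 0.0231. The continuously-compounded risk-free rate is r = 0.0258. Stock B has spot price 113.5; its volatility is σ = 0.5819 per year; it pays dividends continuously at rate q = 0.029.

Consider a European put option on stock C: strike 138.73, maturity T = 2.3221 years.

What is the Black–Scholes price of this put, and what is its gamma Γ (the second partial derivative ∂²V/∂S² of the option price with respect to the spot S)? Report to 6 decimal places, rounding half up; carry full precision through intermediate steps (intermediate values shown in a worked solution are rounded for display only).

σ√T = 0.2985·√2.3221 = 0.454867
d₁ = (ln(S/K) + (r−q+σ²/2)T) / (σ√T) = (ln(178.64/138.73) + (0.0258−0.0231+0.2985²/2)·2.3221) / 0.454867 = (0.252843 + 0.109722) / 0.454867 = 0.797078
d₂ = d₁ − σ√T = 0.797078 − 0.454867 = 0.342211
e^{−rT} = 0.941849
e^{−qT} = 0.947773
N(−d₁) = 0.212703,  N(−d₂) = 0.366096
Put price V = K·e^{−rT}·N(−d₂) − S·e^{−qT}·N(−d₁) = 47.835121 − 36.012742 = 11.822379
φ(d₁) = (1/√(2π))·e^{−d₁²/2} = 0.290368
Γ = e^{−qT}·φ(d₁) / (S·σ·√T) = 0.003387

price = 11.822379
Γ = 0.003387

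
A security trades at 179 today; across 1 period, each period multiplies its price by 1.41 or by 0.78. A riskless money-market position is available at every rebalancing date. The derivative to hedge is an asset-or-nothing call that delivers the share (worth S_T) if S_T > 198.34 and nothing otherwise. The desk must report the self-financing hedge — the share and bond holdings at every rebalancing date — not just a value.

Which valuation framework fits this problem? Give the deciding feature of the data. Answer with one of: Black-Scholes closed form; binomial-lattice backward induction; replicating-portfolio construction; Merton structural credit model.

framework: replicating-portfolio construction

Key observation: the deliverable is the dynamic trading strategy on the 1-step tree (spot 179, moves 1.41 and 0.78), so the valuation must go through the node-by-node replicating-portfolio solve.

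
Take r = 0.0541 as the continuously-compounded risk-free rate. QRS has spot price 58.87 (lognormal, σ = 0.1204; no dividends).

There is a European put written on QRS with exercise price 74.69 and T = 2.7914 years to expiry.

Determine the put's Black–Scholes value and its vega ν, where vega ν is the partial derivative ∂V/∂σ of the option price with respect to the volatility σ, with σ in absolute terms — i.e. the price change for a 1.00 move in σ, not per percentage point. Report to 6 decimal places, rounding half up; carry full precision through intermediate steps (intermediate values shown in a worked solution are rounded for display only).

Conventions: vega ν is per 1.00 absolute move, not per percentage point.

σ√T = 0.1204·√2.7914 = 0.201158
d₁ = (ln(S/K) + (r+σ²/2)T) / (σ√T) = (ln(58.87/74.69) + (0.0541+0.1204²/2)·2.7914) / 0.201158 = (-0.238015 + 0.171247) / 0.201158 = -0.331916
d₂ = d₁ − σ√T = -0.331916 − 0.201158 = -0.533074
e^{−rT} = 0.859835
N(−d₁) = 0.630024,  N(−d₂) = 0.703009
Put price V = K·e^{−rT}·N(−d₂) − S·N(−d₁) = 45.147983 − 37.089489 = 8.058494
φ(d₁) = (1/√(2π))·e^{−d₁²/2} = 0.377561
ν = S·φ(d₁)·√T = 37.135770

price = 8.058494
ν = 37.135770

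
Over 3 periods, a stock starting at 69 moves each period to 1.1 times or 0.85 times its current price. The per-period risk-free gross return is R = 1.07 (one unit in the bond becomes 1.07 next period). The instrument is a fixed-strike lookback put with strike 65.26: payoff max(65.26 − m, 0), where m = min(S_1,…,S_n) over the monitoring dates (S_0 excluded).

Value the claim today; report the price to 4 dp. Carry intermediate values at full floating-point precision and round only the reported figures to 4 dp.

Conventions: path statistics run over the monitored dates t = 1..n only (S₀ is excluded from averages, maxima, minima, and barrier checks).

price = 0.9652

Risk-neutral up-probability p* = (R−d)/(u−d) = (1.07−0.85)/(1.1−0.85) = 0.8800; the claim prices as the p*-weighted sum of path payoffs discounted by R^3.
Enumerate all 2^3 = 8 price paths (U = up ×1.1, D = down ×0.85); each path with k up-moves has probability p*^k·(1−p*)^(3−k).
DDD: m=42.3746, payoff=22.8854, prob=0.001728
UDD: m=54.8377, payoff=10.4223, prob=0.012672
DUD: m=54.8377, payoff=10.4223, prob=0.012672
UUD: m=70.9665, payoff=0.0000, prob=0.092928
DDU: m=49.8525, payoff=15.4075, prob=0.012672
UDU: m=64.5150, payoff=0.7450, prob=0.092928
DUU: m=58.6500, payoff=6.6100, prob=0.092928
UUU: m=75.9000, payoff=0.0000, prob=0.681472
Price = Σ prob·payoff / R^3 = 1.182417 / 1.225043 = 0.9652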